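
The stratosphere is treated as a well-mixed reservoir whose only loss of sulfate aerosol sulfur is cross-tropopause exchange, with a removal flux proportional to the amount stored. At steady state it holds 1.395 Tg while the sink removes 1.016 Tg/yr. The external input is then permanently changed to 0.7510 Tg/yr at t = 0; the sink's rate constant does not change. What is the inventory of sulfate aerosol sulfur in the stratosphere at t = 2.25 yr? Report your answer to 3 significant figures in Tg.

τ = M₀/F₀ = 1.395/1.016 = 1.373 yr; rate constant k = 1/τ.
New steady state M_∞ = F₁/k = F₁·τ = 0.7510 × 1.373 = 1.0311 Tg.
M(t) = M_∞ + (M₀ − M_∞)·e^(−t/τ); t/τ = 2.25/1.373 = 1.639, so e^(−t/τ) = 0.1942.
M(t) = 1.0311 + 0.3639 × 0.1942 = 1.1018 Tg.

1.10 Tg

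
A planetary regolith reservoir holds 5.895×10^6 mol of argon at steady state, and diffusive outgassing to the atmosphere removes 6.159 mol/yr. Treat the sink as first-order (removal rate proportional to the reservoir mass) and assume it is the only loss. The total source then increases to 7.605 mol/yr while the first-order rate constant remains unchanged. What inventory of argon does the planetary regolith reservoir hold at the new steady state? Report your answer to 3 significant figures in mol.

7.28×10^6 mol

Rate constant k = F/M = 6.159 / 5.895×10^6 = 1.045×10^-6 yr⁻¹.
At the new steady state, source = k·M_new ⇒ M_new = 7.605 / 1.045×10^-6 = 7.279×10^6 mol.
(Equivalently M_new = M × F_new/F_old = 5.895×10^6 × 7.605/6.159.)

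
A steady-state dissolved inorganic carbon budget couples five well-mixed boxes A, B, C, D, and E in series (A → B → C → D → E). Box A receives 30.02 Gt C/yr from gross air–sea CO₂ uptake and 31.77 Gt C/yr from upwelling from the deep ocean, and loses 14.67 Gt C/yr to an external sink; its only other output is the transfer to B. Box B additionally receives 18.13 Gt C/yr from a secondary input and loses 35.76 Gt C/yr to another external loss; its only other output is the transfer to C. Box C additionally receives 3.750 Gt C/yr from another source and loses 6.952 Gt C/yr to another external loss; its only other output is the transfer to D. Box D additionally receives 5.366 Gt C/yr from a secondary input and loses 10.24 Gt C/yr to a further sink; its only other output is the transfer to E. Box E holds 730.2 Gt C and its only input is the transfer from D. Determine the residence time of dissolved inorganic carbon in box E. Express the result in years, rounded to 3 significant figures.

34.1 yr

Box A: F(A→B) = (30.02 + 31.77) − 14.67 = 47.120 Gt C/yr.
Box B: F(B→C) = (47.120 + 18.13) − 35.76 = 29.490 Gt C/yr.
Box C: F(C→D) = (29.490 + 3.750) − 6.952 = 26.288 Gt C/yr.
Box D: F(D→E) = (26.288 + 5.366) − 10.24 = 21.414 Gt C/yr.
Box E throughput = its input = 21.414 Gt C/yr; τ = 730.2 / 21.414 = 34.10 yr.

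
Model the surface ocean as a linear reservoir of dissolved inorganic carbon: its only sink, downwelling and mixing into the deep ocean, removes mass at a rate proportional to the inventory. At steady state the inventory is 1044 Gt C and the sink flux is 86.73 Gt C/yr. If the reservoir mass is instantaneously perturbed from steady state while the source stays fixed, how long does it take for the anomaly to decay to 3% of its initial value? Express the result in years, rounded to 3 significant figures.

42.2 yr

For a linear reservoir the anomaly decays as exp(−t/τ) with τ = M/F = 1044/86.73 = 12.04 yr.
exp(−t/τ) = 0.03 ⇒ t = −τ ln(0.03) = 12.04 × 3.507 = 42.21 yr.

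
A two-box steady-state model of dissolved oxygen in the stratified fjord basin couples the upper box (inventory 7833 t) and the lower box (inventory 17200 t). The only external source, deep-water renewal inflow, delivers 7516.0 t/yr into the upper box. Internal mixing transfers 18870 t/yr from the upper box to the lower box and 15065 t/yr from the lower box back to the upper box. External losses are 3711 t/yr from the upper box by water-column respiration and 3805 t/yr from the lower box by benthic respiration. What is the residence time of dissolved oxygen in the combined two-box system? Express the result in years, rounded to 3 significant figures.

3.33 yr

Residence time in the combined system uses the total inventory and the total *external* removal — internal exchanges between the two boxes cancel.
M_total = 7833 + 17200 = 25033 t.
ΣF_external_out = 3711 + 3805 = 7516.0 t/yr.
τ = M_total / ΣF_ext = 25033 / 7516.0 = 3.331 yr.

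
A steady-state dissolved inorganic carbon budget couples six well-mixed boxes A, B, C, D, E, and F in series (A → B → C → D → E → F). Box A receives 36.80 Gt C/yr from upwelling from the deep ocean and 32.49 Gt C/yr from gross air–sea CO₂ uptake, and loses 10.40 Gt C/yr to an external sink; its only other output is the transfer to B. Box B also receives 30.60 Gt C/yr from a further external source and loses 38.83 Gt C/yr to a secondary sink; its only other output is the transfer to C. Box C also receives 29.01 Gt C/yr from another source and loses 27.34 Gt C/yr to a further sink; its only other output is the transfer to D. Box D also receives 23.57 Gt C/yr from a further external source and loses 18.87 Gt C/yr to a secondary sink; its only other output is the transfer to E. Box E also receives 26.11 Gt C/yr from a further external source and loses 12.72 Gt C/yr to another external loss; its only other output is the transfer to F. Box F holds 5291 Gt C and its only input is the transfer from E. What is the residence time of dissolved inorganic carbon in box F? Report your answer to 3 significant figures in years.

Box A: F(A→B) = (36.80 + 32.49) − 10.40 = 58.890 Gt C/yr.
Box B: F(B→C) = (58.890 + 30.60) − 38.83 = 50.660 Gt C/yr.
Box C: F(C→D) = (50.660 + 29.01) − 27.34 = 52.330 Gt C/yr.
Box D: F(D→E) = (52.330 + 23.57) − 18.87 = 57.030 Gt C/yr.
Box E: F(E→F) = (57.030 + 26.11) − 12.72 = 70.420 Gt C/yr.
Box F throughput = its input = 70.420 Gt C/yr; τ = 5291 / 70.420 = 75.13 yr.

75.1 yr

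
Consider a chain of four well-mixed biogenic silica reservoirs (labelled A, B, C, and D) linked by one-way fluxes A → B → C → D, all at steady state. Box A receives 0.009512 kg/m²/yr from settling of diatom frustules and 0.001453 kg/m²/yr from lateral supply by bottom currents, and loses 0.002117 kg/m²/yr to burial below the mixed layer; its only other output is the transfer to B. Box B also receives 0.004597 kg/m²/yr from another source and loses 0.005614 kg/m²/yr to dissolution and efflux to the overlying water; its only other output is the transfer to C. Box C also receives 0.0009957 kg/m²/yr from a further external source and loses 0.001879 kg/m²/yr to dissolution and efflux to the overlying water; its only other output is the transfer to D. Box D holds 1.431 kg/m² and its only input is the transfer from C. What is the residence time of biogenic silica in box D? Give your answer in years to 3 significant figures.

206 yr

Box A: F(A→B) = (0.009512 + 0.001453) − 0.002117 = 0.0088480 kg/m²/yr.
Box B: F(B→C) = (0.0088480 + 0.004597) − 0.005614 = 0.0078310 kg/m²/yr.
Box C: F(C→D) = (0.0078310 + 0.0009957) − 0.001879 = 0.0069477 kg/m²/yr.
Box D throughput = its input = 0.0069477 kg/m²/yr; τ = 1.431 / 0.0069477 = 206.0 yr.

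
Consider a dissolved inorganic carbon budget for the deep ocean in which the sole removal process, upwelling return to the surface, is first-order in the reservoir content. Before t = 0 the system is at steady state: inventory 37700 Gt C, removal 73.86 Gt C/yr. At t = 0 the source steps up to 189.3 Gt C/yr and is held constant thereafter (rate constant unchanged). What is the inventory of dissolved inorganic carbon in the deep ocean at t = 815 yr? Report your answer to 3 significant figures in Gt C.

84700 Gt C

The sink rate constant is k = F₀/M₀ = 73.86/37700 = 0.001959 yr⁻¹.
Solving dM/dt = F₁ − kM with M(0) = M₀ gives M(t) = F₁/k + (M₀ − F₁/k)·e^(−kt).
F₁/k = 189.3/0.001959 = 96623 Gt C; kt = 0.001959 × 815 = 1.597, e^(−kt) = 0.2026.
M(815) = 96623 + (37700 − 96623) × 0.2026 = 96623 − 11940 = 84688 Gt C.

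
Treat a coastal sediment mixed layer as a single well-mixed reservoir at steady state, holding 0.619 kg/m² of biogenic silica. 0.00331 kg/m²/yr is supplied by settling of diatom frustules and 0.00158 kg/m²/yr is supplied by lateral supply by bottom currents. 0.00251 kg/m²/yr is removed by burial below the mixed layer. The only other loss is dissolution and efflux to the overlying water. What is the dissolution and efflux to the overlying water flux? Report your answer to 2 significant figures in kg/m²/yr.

0.0024 kg/m²/yr

At steady state ΣF_in = ΣF_out.
ΣF_in = 0.00331 + 0.00158 = 0.0048900 kg/m²/yr.
Dissolution and efflux to the overlying water flux = ΣF_in − (0.00251) = 0.0048900 − 0.002510 = 0.002380 kg/m²/yr.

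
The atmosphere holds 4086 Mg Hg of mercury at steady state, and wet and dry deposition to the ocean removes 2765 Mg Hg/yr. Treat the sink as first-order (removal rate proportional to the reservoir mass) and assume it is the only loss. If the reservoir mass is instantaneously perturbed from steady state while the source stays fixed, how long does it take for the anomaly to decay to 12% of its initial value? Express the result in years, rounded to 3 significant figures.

For a linear reservoir the anomaly decays as exp(−t/τ) with τ = M/F = 4086/2765 = 1.478 yr.
exp(−t/τ) = 0.12 ⇒ t = −τ ln(0.12) = 1.478 × 2.120 = 3.133 yr.

3.13 yr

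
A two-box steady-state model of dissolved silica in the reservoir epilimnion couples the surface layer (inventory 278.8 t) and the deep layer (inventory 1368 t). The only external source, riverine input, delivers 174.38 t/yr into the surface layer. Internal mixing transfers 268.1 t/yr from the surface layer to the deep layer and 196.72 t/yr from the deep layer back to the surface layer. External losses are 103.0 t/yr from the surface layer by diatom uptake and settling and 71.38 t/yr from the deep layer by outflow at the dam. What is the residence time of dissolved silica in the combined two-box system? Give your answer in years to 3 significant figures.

9.44 yr

For the system as a whole, the A↔B exchange is internal and contributes nothing to the throughput; only the external sinks remove mass.
M_total = 278.8 + 1368 = 1646.8 t.
ΣF_external_out = 103.0 + 71.38 = 174.38 t/yr.
τ = M_total / ΣF_ext = 1646.8 / 174.38 = 9.444 yr.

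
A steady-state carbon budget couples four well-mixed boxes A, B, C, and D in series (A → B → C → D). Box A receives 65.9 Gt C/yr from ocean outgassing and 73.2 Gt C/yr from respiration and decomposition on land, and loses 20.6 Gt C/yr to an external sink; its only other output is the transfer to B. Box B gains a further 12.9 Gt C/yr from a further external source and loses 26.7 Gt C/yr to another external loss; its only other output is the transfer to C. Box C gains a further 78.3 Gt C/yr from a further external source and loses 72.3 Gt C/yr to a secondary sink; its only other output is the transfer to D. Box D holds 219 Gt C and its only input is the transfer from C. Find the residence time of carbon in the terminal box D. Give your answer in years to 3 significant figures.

1.98 yr

Box A: F(A→B) = (65.9 + 73.2) − 20.6 = 118.50 Gt C/yr.
Box B: F(B→C) = (118.50 + 12.9) − 26.7 = 104.70 Gt C/yr.
Box C: F(C→D) = (104.70 + 78.3) − 72.3 = 110.70 Gt C/yr.
Box D throughput = its input = 110.70 Gt C/yr; τ = 219 / 110.70 = 1.978 yr.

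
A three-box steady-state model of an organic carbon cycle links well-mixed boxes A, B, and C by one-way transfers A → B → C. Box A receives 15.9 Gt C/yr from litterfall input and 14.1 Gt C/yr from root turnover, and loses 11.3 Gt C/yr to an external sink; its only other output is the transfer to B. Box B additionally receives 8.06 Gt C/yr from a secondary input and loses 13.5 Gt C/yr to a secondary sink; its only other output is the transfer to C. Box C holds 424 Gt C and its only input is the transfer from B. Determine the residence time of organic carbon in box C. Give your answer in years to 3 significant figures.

Box A: F(A→B) = (15.9 + 14.1) − 11.3 = 18.700 Gt C/yr.
Box B: F(B→C) = (18.700 + 8.06) − 13.5 = 13.260 Gt C/yr.
Box C throughput = its input = 13.260 Gt C/yr; τ = 424 / 13.260 = 31.98 yr.

32.0 yr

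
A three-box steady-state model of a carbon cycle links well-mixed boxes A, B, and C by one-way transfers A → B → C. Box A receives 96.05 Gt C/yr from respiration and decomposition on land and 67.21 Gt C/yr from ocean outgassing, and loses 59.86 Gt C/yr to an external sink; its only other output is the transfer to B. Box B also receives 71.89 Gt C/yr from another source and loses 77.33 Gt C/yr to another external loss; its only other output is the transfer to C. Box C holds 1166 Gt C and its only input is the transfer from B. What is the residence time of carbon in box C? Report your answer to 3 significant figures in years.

Box A: F(A→B) = (96.05 + 67.21) − 59.86 = 103.40 Gt C/yr.
Box B: F(B→C) = (103.40 + 71.89) − 77.33 = 97.960 Gt C/yr.
Box C throughput = its input = 97.960 Gt C/yr; τ = 1166 / 97.960 = 11.90 yr.

11.9 yr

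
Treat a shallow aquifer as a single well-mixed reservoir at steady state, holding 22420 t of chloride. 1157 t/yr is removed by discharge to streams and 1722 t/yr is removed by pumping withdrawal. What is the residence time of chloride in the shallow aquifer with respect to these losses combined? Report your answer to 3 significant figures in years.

Total removal = 1157 + 1722 = 2879.0 t/yr.
τ = M / ΣF_out = 22420 / 2879.0 = 7.787 yr.

7.79 yr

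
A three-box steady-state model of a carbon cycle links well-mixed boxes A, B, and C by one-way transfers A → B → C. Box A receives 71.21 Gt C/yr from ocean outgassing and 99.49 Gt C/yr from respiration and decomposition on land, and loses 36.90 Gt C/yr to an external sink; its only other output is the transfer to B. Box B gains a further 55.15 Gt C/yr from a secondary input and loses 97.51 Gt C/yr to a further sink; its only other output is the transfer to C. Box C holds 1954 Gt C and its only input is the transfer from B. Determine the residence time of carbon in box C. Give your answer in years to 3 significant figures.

Box A: F(A→B) = (71.21 + 99.49) − 36.90 = 133.80 Gt C/yr.
Box B: F(B→C) = (133.80 + 55.15) − 97.51 = 91.440 Gt C/yr.
Box C throughput = its input = 91.440 Gt C/yr; τ = 1954 / 91.440 = 21.37 yr.

21.4 yr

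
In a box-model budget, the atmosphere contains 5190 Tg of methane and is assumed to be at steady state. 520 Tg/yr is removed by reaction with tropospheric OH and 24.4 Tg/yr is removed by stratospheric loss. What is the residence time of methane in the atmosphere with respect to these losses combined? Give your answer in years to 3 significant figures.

9.53 yr

Total removal = 520.0 + 24.40 = 544.40 Tg/yr.
τ = M / ΣF_out = 5190 / 544.40 = 9.533 yr.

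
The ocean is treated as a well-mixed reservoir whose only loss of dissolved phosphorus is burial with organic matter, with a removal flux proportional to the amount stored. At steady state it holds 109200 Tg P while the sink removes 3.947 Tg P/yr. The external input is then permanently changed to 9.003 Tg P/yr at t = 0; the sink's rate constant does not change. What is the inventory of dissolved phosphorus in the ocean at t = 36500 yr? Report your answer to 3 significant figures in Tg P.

212000 Tg P

The sink rate constant is k = F₀/M₀ = 3.947/109200 = 3.614×10^-5 yr⁻¹.
Solving dM/dt = F₁ − kM with M(0) = M₀ gives M(t) = F₁/k + (M₀ − F₁/k)·e^(−kt).
F₁/k = 9.003/3.614×10^-5 = 249080 Tg P; kt = 3.614×10^-5 × 36500 = 1.319, e^(−kt) = 0.2673.
M(36500) = 249080 + (109200 − 249080) × 0.2673 = 249080 − 37390 = 211690 Tg P.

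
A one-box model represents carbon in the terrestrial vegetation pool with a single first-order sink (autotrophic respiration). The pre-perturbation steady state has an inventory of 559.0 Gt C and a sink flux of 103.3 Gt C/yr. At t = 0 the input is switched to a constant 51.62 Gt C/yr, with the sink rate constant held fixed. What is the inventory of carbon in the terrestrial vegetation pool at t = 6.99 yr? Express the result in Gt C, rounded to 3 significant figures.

The sink rate constant is k = F₀/M₀ = 103.3/559.0 = 0.1848 yr⁻¹.
Solving dM/dt = F₁ − kM with M(0) = M₀ gives M(t) = F₁/k + (M₀ − F₁/k)·e^(−kt).
F₁/k = 51.62/0.1848 = 279.34 Gt C; kt = 0.1848 × 6.99 = 1.292, e^(−kt) = 0.2748.
M(6.99) = 279.34 + (559.0 − 279.34) × 0.2748 = 279.34 + 76.85 = 356.19 Gt C.

356 Gt C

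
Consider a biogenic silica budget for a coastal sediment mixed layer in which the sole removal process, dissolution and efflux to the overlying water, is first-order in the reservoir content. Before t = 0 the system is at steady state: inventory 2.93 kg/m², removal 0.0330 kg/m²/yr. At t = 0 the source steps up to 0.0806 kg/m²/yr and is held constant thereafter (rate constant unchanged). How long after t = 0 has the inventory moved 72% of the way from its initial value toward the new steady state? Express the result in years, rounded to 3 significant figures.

113 yr

τ = M₀/F₀ = 2.93/0.0330 = 88.79 yr.
The remaining gap fraction is e^(−t/τ); 72% covered ⇒ e^(−t/τ) = 0.280.
t = −τ ln(0.280) = 88.79 × 1.273 = 113.0 yr.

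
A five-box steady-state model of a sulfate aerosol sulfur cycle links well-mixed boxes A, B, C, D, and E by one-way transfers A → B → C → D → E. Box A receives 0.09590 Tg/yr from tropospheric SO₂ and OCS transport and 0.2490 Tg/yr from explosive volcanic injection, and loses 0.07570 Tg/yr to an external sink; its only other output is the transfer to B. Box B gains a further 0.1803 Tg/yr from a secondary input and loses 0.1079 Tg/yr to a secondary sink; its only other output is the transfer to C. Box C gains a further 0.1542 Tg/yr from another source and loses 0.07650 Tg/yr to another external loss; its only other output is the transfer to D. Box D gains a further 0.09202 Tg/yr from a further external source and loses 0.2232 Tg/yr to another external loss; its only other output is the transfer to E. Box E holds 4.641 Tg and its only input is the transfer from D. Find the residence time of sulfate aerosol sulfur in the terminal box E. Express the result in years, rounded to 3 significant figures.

16.1 yr

Box A: F(A→B) = (0.09590 + 0.2490) − 0.07570 = 0.26920 Tg/yr.
Box B: F(B→C) = (0.26920 + 0.1803) − 0.1079 = 0.34160 Tg/yr.
Box C: F(C→D) = (0.34160 + 0.1542) − 0.07650 = 0.41930 Tg/yr.
Box D: F(D→E) = (0.41930 + 0.09202) − 0.2232 = 0.28812 Tg/yr.
Box E throughput = its input = 0.28812 Tg/yr; τ = 4.641 / 0.28812 = 16.11 yr.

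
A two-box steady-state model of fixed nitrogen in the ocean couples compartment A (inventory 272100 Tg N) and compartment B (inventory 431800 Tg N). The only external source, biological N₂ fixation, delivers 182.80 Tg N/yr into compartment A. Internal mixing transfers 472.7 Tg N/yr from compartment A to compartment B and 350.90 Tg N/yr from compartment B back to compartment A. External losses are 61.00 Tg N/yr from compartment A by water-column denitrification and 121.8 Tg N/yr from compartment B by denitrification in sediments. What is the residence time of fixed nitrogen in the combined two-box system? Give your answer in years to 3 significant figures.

For the system as a whole, the A↔B exchange is internal and contributes nothing to the throughput; only the external sinks remove mass.
M_total = 272100 + 431800 = 703900 Tg N.
ΣF_external_out = 61.00 + 121.8 = 182.80 Tg N/yr.
τ = M_total / ΣF_ext = 703900 / 182.80 = 3851 yr.

3850 yr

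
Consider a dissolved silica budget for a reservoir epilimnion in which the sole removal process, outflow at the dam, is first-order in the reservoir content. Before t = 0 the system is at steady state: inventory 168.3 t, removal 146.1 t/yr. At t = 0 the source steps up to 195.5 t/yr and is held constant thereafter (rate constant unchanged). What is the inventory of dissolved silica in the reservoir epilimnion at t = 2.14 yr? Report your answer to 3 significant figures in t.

216 t

Residence time τ = M₀/F₀ = 1.152 yr. The eventual steady state is M_∞ = M₀·(F₁/F₀) = 168.3 × 195.5/146.1 = 225.21 t.
The anomaly ΔM(t) = M(t) − M_∞ decays as ΔM₀·e^(−t/τ) with ΔM₀ = 168.3 − 225.21 = −56.91 t.
At t = 2.14 yr, e^(−t/τ) = e^(−1.858) = 0.1560, so ΔM = −8.879 t and M = 225.21 − 8.879 = 216.33 t.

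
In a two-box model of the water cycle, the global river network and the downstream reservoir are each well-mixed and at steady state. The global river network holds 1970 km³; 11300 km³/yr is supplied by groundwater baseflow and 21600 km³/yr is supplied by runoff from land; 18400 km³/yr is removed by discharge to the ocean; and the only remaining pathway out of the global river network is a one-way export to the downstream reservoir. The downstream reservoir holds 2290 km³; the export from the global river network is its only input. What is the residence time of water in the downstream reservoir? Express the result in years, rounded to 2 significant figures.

0.16 yr

Balance the global river network: ΣF_in = 11300 + 21600 = 32900 km³/yr.
Export to the downstream reservoir = ΣF_in − (18400) = 14500 km³/yr.
At steady state the output of the downstream reservoir equals its input, 14500 km³/yr.
τ = M / F = 2290 / 14500 = 0.1579 yr.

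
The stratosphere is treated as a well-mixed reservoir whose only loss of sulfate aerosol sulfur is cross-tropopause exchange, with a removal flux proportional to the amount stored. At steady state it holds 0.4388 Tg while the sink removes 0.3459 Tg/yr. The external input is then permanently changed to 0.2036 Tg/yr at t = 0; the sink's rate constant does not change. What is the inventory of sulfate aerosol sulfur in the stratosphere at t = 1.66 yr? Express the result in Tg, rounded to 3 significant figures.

The sink rate constant is k = F₀/M₀ = 0.3459/0.4388 = 0.7883 yr⁻¹.
Solving dM/dt = F₁ − kM with M(0) = M₀ gives M(t) = F₁/k + (M₀ − F₁/k)·e^(−kt).
F₁/k = 0.2036/0.7883 = 0.25828 Tg; kt = 0.7883 × 1.66 = 1.309, e^(−kt) = 0.2702.
M(1.66) = 0.25828 + (0.4388 − 0.25828) × 0.2702 = 0.25828 + 0.04878 = 0.30706 Tg.

0.307 Tg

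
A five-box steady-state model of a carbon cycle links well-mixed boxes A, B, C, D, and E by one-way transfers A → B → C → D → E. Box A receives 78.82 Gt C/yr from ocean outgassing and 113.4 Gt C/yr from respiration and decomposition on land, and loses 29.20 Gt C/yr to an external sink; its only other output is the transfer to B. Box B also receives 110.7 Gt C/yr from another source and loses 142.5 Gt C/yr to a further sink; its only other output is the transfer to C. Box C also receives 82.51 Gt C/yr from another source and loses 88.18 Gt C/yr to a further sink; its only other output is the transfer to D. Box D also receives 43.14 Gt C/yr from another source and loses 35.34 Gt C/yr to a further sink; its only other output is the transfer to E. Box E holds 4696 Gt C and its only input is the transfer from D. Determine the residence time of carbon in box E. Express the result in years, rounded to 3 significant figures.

35.2 yr

Box A: F(A→B) = (78.82 + 113.4) − 29.20 = 163.02 Gt C/yr.
Box B: F(B→C) = (163.02 + 110.7) − 142.5 = 131.22 Gt C/yr.
Box C: F(C→D) = (131.22 + 82.51) − 88.18 = 125.55 Gt C/yr.
Box D: F(D→E) = (125.55 + 43.14) − 35.34 = 133.35 Gt C/yr.
Box E throughput = its input = 133.35 Gt C/yr; τ = 4696 / 133.35 = 35.22 yr.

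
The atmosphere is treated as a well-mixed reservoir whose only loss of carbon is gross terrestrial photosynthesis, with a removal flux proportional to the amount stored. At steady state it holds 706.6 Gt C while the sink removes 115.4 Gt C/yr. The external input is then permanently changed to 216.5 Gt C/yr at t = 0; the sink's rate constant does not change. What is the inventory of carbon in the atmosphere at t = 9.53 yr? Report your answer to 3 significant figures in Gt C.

Residence time τ = M₀/F₀ = 6.123 yr. The eventual steady state is M_∞ = M₀·(F₁/F₀) = 706.6 × 216.5/115.4 = 1325.6 Gt C.
The anomaly ΔM(t) = M(t) − M_∞ decays as ΔM₀·e^(−t/τ) with ΔM₀ = 706.6 − 1325.6 = −619.0 Gt C.
At t = 9.53 yr, e^(−t/τ) = e^(−1.556) = 0.2109, so ΔM = −130.6 Gt C and M = 1325.6 − 130.6 = 1195.1 Gt C.

1200 Gt C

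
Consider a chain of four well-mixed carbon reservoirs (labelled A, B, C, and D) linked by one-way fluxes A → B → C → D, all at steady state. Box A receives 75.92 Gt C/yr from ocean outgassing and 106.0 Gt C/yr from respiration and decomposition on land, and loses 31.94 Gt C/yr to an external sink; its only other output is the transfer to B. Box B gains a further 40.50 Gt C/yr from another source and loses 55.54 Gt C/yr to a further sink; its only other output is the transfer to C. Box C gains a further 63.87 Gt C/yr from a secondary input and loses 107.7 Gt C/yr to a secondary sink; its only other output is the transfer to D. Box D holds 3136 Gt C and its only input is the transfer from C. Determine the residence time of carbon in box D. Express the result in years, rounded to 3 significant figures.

34.4 yr

Box A: F(A→B) = (75.92 + 106.0) − 31.94 = 149.98 Gt C/yr.
Box B: F(B→C) = (149.98 + 40.50) − 55.54 = 134.94 Gt C/yr.
Box C: F(C→D) = (134.94 + 63.87) − 107.7 = 91.110 Gt C/yr.
Box D throughput = its input = 91.110 Gt C/yr; τ = 3136 / 91.110 = 34.42 yr.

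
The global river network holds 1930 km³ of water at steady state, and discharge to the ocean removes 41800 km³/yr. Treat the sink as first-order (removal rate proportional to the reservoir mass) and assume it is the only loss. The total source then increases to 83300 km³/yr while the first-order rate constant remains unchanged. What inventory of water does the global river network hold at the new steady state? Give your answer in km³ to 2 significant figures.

Rate constant k = F/M = 41800 / 1930 = 21.66 yr⁻¹.
At the new steady state, source = k·M_new ⇒ M_new = 83300 / 21.66 = 3846 km³.
(Equivalently M_new = M × F_new/F_old = 1930 × 83300/41800.)

3800 km³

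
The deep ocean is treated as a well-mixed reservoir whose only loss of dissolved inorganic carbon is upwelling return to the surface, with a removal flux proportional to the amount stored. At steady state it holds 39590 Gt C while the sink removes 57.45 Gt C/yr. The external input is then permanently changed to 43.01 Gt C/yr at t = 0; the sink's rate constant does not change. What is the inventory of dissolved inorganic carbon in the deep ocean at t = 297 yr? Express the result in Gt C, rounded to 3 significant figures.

The sink rate constant is k = F₀/M₀ = 57.45/39590 = 0.001451 yr⁻¹.
Solving dM/dt = F₁ − kM with M(0) = M₀ gives M(t) = F₁/k + (M₀ − F₁/k)·e^(−kt).
F₁/k = 43.01/0.001451 = 29639 Gt C; kt = 0.001451 × 297 = 0.4310, e^(−kt) = 0.6499.
M(297) = 29639 + (39590 − 29639) × 0.6499 = 29639 + 6467 = 36106 Gt C.

36100 Gt C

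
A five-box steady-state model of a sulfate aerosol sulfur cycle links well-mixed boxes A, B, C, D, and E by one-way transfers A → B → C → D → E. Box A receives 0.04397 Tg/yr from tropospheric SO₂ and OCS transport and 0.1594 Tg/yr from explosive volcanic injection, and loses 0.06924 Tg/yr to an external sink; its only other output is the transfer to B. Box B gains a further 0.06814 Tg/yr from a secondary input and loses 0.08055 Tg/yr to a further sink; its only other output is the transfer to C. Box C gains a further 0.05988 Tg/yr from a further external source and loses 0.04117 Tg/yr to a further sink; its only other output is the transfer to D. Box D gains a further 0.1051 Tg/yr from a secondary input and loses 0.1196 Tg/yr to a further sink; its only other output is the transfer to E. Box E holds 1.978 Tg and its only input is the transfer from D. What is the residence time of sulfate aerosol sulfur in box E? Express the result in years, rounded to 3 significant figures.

15.7 yr

Box A: F(A→B) = (0.04397 + 0.1594) − 0.06924 = 0.13413 Tg/yr.
Box B: F(B→C) = (0.13413 + 0.06814) − 0.08055 = 0.12172 Tg/yr.
Box C: F(C→D) = (0.12172 + 0.05988) − 0.04117 = 0.14043 Tg/yr.
Box D: F(D→E) = (0.14043 + 0.1051) − 0.1196 = 0.12593 Tg/yr.
Box E throughput = its input = 0.12593 Tg/yr; τ = 1.978 / 0.12593 = 15.71 yr.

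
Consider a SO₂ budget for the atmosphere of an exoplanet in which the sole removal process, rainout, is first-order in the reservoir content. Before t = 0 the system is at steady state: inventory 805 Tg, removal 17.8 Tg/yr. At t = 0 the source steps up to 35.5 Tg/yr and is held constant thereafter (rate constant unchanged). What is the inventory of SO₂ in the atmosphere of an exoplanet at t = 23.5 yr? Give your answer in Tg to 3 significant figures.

1130 Tg

Residence time τ = M₀/F₀ = 45.22 yr. The eventual steady state is M_∞ = M₀·(F₁/F₀) = 805 × 35.5/17.8 = 1605.5 Tg.
The anomaly ΔM(t) = M(t) − M_∞ decays as ΔM₀·e^(−t/τ) with ΔM₀ = 805 − 1605.5 = −800.5 Tg.
At t = 23.5 yr, e^(−t/τ) = e^(−0.5196) = 0.5947, so ΔM = −476.1 Tg and M = 1605.5 − 476.1 = 1129.4 Tg.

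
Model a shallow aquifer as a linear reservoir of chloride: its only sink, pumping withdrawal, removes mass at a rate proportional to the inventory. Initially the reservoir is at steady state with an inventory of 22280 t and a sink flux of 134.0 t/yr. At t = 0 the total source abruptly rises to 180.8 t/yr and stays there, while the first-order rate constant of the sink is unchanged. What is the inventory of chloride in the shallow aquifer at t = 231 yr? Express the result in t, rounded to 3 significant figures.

28100 t

τ = M₀/F₀ = 22280/134.0 = 166.3 yr; rate constant k = 1/τ.
New steady state M_∞ = F₁/k = F₁·τ = 180.8 × 166.3 = 30061 t.
M(t) = M_∞ + (M₀ − M_∞)·e^(−t/τ); t/τ = 231/166.3 = 1.389, so e^(−t/τ) = 0.2492.
M(t) = 30061 − 7781 × 0.2492 = 28122 t.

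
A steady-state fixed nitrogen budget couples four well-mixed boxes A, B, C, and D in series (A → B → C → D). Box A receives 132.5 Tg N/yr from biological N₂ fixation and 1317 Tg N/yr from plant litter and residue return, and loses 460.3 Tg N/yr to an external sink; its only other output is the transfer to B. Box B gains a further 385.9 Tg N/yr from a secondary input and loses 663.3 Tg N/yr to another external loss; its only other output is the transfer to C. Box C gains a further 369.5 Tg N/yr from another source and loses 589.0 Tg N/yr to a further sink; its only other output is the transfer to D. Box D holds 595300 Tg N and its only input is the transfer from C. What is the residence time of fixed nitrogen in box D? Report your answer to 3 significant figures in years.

1210 yr

Box A: F(A→B) = (132.5 + 1317) − 460.3 = 989.20 Tg N/yr.
Box B: F(B→C) = (989.20 + 385.9) − 663.3 = 711.80 Tg N/yr.
Box C: F(C→D) = (711.80 + 369.5) − 589.0 = 492.30 Tg N/yr.
Box D throughput = its input = 492.30 Tg N/yr; τ = 595300 / 492.30 = 1209 yr.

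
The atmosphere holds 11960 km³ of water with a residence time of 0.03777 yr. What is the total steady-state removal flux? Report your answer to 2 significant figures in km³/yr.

320000 km³/yr

F = M / τ = 11960 / 0.03777 = 316700 km³/yr.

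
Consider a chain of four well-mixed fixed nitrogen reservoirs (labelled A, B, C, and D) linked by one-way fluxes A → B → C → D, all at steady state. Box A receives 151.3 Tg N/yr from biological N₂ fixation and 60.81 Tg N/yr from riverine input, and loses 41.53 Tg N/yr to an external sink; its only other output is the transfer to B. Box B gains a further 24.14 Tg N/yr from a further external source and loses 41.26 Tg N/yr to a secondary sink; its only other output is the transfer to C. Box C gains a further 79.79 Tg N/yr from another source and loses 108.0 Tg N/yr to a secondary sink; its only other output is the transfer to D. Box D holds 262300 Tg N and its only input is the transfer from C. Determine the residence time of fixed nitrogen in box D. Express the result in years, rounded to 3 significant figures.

2090 yr

Box A: F(A→B) = (151.3 + 60.81) − 41.53 = 170.58 Tg N/yr.
Box B: F(B→C) = (170.58 + 24.14) − 41.26 = 153.46 Tg N/yr.
Box C: F(C→D) = (153.46 + 79.79) − 108.0 = 125.25 Tg N/yr.
Box D throughput = its input = 125.25 Tg N/yr; τ = 262300 / 125.25 = 2094 yr.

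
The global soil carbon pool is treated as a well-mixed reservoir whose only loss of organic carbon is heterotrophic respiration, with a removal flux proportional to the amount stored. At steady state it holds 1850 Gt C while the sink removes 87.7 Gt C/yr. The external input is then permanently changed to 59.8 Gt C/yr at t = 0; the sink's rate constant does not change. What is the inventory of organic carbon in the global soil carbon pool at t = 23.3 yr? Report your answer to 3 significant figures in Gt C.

1460 Gt C

Residence time τ = M₀/F₀ = 21.09 yr. The eventual steady state is M_∞ = M₀·(F₁/F₀) = 1850 × 59.8/87.7 = 1261.5 Gt C.
The anomaly ΔM(t) = M(t) − M_∞ decays as ΔM₀·e^(−t/τ) with ΔM₀ = 1850 − 1261.5 = 588.5 Gt C.
At t = 23.3 yr, e^(−t/τ) = e^(−1.105) = 0.3314, so ΔM = 195.0 Gt C and M = 1261.5 + 195.0 = 1456.5 Gt C.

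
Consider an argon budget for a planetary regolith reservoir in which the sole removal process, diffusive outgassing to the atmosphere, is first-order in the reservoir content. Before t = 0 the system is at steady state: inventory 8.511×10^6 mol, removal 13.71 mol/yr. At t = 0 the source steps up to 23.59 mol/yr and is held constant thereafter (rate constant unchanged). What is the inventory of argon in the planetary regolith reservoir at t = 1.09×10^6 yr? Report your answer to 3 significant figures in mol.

Residence time τ = M₀/F₀ = 620800 yr. The eventual steady state is M_∞ = M₀·(F₁/F₀) = 8.511×10^6 × 23.59/13.71 = 1.4644×10^7 mol.
The anomaly ΔM(t) = M(t) − M_∞ decays as ΔM₀·e^(−t/τ) with ΔM₀ = 8.511×10^6 − 1.4644×10^7 = −6.133×10^6 mol.
At t = 1.09×10^6 yr, e^(−t/τ) = e^(−1.756) = 0.1728, so ΔM = −1.060×10^6 mol and M = 1.4644×10^7 − 1.060×10^6 = 1.3585×10^7 mol.

1.36×10^7 mol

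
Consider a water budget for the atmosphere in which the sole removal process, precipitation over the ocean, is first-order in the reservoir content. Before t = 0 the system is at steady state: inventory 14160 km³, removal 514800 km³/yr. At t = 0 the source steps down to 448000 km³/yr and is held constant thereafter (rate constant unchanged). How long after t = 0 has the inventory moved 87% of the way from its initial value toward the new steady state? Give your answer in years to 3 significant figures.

τ = M₀/F₀ = 14160/514800 = 0.02751 yr.
The remaining gap fraction is e^(−t/τ); 87% covered ⇒ e^(−t/τ) = 0.130.
t = −τ ln(0.130) = 0.02751 × 2.040 = 0.05612 yr.

0.0561 yr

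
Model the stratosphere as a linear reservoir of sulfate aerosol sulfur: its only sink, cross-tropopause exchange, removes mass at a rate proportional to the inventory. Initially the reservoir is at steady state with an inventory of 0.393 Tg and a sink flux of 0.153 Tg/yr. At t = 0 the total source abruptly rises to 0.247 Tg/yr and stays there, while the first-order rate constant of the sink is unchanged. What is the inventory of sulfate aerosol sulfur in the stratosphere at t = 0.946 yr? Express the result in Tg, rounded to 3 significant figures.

0.467 Tg

Residence time τ = M₀/F₀ = 2.569 yr. The eventual steady state is M_∞ = M₀·(F₁/F₀) = 0.393 × 0.247/0.153 = 0.63445 Tg.
The anomaly ΔM(t) = M(t) − M_∞ decays as ΔM₀·e^(−t/τ) with ΔM₀ = 0.393 − 0.63445 = −0.2415 Tg.
At t = 0.946 yr, e^(−t/τ) = e^(−0.3683) = 0.6919, so ΔM = −0.1671 Tg and M = 0.63445 − 0.1671 = 0.46739 Tg.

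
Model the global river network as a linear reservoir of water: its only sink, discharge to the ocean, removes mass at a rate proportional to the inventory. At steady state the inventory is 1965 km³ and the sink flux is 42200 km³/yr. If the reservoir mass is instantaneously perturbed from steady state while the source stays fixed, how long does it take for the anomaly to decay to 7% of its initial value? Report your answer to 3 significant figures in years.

0.124 yr

For a linear reservoir the anomaly decays as exp(−t/τ) with τ = M/F = 1965/42200 = 0.04656 yr.
exp(−t/τ) = 0.07 ⇒ t = −τ ln(0.07) = 0.04656 × 2.659 = 0.1238 yr.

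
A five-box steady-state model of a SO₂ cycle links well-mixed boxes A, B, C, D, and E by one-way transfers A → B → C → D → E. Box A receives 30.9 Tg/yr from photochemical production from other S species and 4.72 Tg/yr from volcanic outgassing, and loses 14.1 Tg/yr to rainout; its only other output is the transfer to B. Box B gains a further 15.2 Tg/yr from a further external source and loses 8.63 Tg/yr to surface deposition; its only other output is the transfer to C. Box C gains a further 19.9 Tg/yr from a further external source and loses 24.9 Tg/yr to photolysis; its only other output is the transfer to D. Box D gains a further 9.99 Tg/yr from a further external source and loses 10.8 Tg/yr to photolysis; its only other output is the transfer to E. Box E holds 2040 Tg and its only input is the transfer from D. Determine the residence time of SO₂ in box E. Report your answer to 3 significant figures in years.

Box A: F(A→B) = (30.9 + 4.72) − 14.1 = 21.520 Tg/yr.
Box B: F(B→C) = (21.520 + 15.2) − 8.63 = 28.090 Tg/yr.
Box C: F(C→D) = (28.090 + 19.9) − 24.9 = 23.090 Tg/yr.
Box D: F(D→E) = (23.090 + 9.99) − 10.8 = 22.280 Tg/yr.
Box E throughput = its input = 22.280 Tg/yr; τ = 2040 / 22.280 = 91.56 yr.

91.6 yr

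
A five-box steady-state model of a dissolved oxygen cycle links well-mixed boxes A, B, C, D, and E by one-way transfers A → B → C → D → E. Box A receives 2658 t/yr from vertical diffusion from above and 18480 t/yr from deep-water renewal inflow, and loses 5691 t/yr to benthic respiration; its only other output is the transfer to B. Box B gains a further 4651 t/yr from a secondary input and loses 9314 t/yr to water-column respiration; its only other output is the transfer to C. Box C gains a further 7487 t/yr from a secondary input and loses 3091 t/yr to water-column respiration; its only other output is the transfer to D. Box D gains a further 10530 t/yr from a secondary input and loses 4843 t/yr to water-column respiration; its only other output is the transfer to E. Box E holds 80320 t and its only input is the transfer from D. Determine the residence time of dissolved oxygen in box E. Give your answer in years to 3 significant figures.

Box A: F(A→B) = (2658 + 18480) − 5691 = 15447 t/yr.
Box B: F(B→C) = (15447 + 4651) − 9314 = 10784 t/yr.
Box C: F(C→D) = (10784 + 7487) − 3091 = 15180 t/yr.
Box D: F(D→E) = (15180 + 10530) − 4843 = 20867 t/yr.
Box E throughput = its input = 20867 t/yr; τ = 80320 / 20867 = 3.849 yr.

3.85 yr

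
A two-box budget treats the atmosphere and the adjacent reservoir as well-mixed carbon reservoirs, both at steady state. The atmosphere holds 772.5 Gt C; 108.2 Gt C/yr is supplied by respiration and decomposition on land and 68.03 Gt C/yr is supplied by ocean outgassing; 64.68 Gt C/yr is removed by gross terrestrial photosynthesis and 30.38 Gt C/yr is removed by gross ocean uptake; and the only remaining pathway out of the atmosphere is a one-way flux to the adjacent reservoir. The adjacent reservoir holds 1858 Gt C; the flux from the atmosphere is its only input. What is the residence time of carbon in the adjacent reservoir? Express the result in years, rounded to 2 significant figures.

23 yr

Balance the atmosphere: ΣF_in = 108.2 + 68.03 = 176.23 Gt C/yr.
Flux to the adjacent reservoir = ΣF_in − (64.68 + 30.38) = 81.170 Gt C/yr.
At steady state the output of the adjacent reservoir equals its input, 81.170 Gt C/yr.
τ = M / F = 1858 / 81.170 = 22.89 yr.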